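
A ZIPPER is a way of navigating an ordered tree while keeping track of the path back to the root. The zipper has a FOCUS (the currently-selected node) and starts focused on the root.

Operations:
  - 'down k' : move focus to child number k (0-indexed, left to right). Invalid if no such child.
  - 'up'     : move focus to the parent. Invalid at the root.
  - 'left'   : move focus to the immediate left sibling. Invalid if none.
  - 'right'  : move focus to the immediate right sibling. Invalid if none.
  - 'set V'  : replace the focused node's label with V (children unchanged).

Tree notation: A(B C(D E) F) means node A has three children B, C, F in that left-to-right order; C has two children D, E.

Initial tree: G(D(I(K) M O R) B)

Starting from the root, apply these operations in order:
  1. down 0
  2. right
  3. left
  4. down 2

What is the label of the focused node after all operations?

Step 1 (down 0): focus=D path=0 depth=1 children=['I', 'M', 'O', 'R'] left=[] right=['B'] parent=G
Step 2 (right): focus=B path=1 depth=1 children=[] left=['D'] right=[] parent=G
Step 3 (left): focus=D path=0 depth=1 children=['I', 'M', 'O', 'R'] left=[] right=['B'] parent=G
Step 4 (down 2): focus=O path=0/2 depth=2 children=[] left=['I', 'M'] right=['R'] parent=D

Answer: O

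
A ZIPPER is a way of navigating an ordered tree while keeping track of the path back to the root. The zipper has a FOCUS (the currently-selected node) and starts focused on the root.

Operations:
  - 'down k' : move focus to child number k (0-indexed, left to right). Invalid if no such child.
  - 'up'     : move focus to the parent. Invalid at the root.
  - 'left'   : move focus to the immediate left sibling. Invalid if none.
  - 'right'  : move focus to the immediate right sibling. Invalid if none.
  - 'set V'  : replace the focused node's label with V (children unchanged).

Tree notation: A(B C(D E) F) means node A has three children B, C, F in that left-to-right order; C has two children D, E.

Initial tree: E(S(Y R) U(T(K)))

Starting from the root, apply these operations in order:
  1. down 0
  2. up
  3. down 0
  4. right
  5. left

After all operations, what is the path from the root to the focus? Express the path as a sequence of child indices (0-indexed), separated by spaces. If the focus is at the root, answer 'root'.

Answer: 0

Derivation:
Step 1 (down 0): focus=S path=0 depth=1 children=['Y', 'R'] left=[] right=['U'] parent=E
Step 2 (up): focus=E path=root depth=0 children=['S', 'U'] (at root)
Step 3 (down 0): focus=S path=0 depth=1 children=['Y', 'R'] left=[] right=['U'] parent=E
Step 4 (right): focus=U path=1 depth=1 children=['T'] left=['S'] right=[] parent=E
Step 5 (left): focus=S path=0 depth=1 children=['Y', 'R'] left=[] right=['U'] parent=E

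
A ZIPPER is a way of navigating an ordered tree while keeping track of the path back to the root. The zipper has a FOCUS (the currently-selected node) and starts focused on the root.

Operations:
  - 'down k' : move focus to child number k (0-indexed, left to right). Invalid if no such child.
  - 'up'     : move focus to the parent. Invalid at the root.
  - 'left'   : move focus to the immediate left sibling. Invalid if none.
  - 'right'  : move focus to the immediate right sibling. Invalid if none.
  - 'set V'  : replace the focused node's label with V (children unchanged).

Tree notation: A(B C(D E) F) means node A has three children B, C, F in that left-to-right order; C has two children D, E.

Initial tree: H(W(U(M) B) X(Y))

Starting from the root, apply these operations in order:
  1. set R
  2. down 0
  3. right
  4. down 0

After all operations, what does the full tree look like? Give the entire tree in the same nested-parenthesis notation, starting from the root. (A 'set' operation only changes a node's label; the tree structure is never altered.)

Answer: R(W(U(M) B) X(Y))

Derivation:
Step 1 (set R): focus=R path=root depth=0 children=['W', 'X'] (at root)
Step 2 (down 0): focus=W path=0 depth=1 children=['U', 'B'] left=[] right=['X'] parent=R
Step 3 (right): focus=X path=1 depth=1 children=['Y'] left=['W'] right=[] parent=R
Step 4 (down 0): focus=Y path=1/0 depth=2 children=[] left=[] right=[] parent=X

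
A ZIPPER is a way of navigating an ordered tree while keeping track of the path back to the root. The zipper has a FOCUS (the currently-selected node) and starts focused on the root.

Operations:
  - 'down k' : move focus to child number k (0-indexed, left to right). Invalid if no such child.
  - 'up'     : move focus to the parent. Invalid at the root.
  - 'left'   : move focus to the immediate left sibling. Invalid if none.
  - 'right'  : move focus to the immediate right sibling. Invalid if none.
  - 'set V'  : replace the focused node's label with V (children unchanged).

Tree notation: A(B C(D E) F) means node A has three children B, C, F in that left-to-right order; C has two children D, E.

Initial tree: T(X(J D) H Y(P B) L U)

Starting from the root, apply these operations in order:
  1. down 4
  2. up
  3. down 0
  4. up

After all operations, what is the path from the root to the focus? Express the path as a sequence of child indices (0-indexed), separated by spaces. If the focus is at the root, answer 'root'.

Answer: root

Derivation:
Step 1 (down 4): focus=U path=4 depth=1 children=[] left=['X', 'H', 'Y', 'L'] right=[] parent=T
Step 2 (up): focus=T path=root depth=0 children=['X', 'H', 'Y', 'L', 'U'] (at root)
Step 3 (down 0): focus=X path=0 depth=1 children=['J', 'D'] left=[] right=['H', 'Y', 'L', 'U'] parent=T
Step 4 (up): focus=T path=root depth=0 children=['X', 'H', 'Y', 'L', 'U'] (at root)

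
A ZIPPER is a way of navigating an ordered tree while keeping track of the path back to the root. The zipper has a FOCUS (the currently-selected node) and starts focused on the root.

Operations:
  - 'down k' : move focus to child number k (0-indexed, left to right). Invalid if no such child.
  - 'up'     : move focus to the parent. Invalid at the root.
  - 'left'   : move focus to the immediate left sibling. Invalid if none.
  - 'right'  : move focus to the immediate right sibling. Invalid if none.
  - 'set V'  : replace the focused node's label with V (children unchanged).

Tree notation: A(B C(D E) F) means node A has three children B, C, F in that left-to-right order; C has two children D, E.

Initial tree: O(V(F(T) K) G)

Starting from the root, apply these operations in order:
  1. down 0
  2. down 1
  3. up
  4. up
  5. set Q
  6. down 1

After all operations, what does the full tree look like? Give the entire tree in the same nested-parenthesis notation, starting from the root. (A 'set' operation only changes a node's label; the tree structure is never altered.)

Step 1 (down 0): focus=V path=0 depth=1 children=['F', 'K'] left=[] right=['G'] parent=O
Step 2 (down 1): focus=K path=0/1 depth=2 children=[] left=['F'] right=[] parent=V
Step 3 (up): focus=V path=0 depth=1 children=['F', 'K'] left=[] right=['G'] parent=O
Step 4 (up): focus=O path=root depth=0 children=['V', 'G'] (at root)
Step 5 (set Q): focus=Q path=root depth=0 children=['V', 'G'] (at root)
Step 6 (down 1): focus=G path=1 depth=1 children=[] left=['V'] right=[] parent=Q

Answer: Q(V(F(T) K) G)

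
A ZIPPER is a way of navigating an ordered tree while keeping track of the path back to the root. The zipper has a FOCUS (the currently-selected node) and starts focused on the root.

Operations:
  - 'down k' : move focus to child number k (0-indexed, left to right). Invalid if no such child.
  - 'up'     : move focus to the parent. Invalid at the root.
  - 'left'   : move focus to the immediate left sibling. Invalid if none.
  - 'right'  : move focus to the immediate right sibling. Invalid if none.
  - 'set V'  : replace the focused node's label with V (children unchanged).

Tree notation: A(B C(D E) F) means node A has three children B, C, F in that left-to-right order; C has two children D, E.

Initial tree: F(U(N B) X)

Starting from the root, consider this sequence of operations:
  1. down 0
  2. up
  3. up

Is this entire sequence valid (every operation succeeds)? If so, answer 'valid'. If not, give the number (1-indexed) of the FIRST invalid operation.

Step 1 (down 0): focus=U path=0 depth=1 children=['N', 'B'] left=[] right=['X'] parent=F
Step 2 (up): focus=F path=root depth=0 children=['U', 'X'] (at root)
Step 3 (up): INVALID

Answer: 3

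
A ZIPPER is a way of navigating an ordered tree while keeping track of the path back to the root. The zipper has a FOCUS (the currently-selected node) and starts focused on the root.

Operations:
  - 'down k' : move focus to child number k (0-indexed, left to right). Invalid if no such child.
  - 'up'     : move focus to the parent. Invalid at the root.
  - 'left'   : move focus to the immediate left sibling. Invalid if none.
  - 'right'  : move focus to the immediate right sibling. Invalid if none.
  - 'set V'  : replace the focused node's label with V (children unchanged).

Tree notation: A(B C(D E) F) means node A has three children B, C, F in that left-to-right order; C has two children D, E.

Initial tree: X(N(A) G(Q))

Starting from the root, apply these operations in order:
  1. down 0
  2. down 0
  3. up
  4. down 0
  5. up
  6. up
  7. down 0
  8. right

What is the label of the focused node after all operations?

Answer: G

Derivation:
Step 1 (down 0): focus=N path=0 depth=1 children=['A'] left=[] right=['G'] parent=X
Step 2 (down 0): focus=A path=0/0 depth=2 children=[] left=[] right=[] parent=N
Step 3 (up): focus=N path=0 depth=1 children=['A'] left=[] right=['G'] parent=X
Step 4 (down 0): focus=A path=0/0 depth=2 children=[] left=[] right=[] parent=N
Step 5 (up): focus=N path=0 depth=1 children=['A'] left=[] right=['G'] parent=X
Step 6 (up): focus=X path=root depth=0 children=['N', 'G'] (at root)
Step 7 (down 0): focus=N path=0 depth=1 children=['A'] left=[] right=['G'] parent=X
Step 8 (right): focus=G path=1 depth=1 children=['Q'] left=['N'] right=[] parent=X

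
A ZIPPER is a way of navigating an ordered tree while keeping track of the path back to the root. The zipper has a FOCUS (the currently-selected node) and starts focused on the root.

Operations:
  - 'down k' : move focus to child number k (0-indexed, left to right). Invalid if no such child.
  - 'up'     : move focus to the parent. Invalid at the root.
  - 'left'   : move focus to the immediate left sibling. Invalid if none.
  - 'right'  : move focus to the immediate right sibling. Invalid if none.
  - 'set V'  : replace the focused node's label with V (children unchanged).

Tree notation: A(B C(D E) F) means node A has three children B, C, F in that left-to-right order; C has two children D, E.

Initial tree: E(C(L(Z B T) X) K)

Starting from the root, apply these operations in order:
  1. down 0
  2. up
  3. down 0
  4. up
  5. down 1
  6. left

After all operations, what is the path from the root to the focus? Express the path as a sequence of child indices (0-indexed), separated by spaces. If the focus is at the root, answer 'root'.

Step 1 (down 0): focus=C path=0 depth=1 children=['L', 'X'] left=[] right=['K'] parent=E
Step 2 (up): focus=E path=root depth=0 children=['C', 'K'] (at root)
Step 3 (down 0): focus=C path=0 depth=1 children=['L', 'X'] left=[] right=['K'] parent=E
Step 4 (up): focus=E path=root depth=0 children=['C', 'K'] (at root)
Step 5 (down 1): focus=K path=1 depth=1 children=[] left=['C'] right=[] parent=E
Step 6 (left): focus=C path=0 depth=1 children=['L', 'X'] left=[] right=['K'] parent=E

Answer: 0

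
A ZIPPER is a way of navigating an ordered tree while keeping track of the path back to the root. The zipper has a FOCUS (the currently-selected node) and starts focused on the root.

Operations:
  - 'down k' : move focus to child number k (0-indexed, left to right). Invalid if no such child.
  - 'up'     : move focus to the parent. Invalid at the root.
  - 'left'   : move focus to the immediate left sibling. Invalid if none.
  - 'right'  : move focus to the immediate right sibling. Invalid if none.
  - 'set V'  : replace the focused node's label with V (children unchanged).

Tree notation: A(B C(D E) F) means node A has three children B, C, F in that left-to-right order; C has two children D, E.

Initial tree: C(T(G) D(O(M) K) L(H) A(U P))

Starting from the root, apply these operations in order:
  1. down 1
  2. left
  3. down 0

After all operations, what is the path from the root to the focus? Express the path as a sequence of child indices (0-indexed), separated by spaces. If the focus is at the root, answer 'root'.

Answer: 0 0

Derivation:
Step 1 (down 1): focus=D path=1 depth=1 children=['O', 'K'] left=['T'] right=['L', 'A'] parent=C
Step 2 (left): focus=T path=0 depth=1 children=['G'] left=[] right=['D', 'L', 'A'] parent=C
Step 3 (down 0): focus=G path=0/0 depth=2 children=[] left=[] right=[] parent=T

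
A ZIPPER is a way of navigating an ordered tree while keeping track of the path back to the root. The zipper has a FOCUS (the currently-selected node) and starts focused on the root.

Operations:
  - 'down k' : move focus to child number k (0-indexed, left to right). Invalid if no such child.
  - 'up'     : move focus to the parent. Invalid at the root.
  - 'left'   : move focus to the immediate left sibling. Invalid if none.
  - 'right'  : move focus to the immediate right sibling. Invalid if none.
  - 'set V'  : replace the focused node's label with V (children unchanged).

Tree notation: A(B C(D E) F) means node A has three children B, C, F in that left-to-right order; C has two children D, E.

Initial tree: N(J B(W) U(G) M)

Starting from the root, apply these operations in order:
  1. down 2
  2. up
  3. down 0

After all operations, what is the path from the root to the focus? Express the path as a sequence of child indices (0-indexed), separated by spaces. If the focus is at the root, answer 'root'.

Answer: 0

Derivation:
Step 1 (down 2): focus=U path=2 depth=1 children=['G'] left=['J', 'B'] right=['M'] parent=N
Step 2 (up): focus=N path=root depth=0 children=['J', 'B', 'U', 'M'] (at root)
Step 3 (down 0): focus=J path=0 depth=1 children=[] left=[] right=['B', 'U', 'M'] parent=N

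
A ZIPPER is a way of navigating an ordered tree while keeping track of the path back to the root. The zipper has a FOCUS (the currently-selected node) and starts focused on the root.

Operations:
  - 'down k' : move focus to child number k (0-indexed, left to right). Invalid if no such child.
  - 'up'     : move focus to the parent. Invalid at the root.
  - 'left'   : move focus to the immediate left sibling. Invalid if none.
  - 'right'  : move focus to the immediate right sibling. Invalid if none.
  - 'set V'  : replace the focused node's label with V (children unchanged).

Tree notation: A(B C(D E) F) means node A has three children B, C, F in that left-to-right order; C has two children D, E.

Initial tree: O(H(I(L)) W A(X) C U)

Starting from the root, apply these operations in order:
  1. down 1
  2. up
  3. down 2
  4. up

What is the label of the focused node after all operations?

Step 1 (down 1): focus=W path=1 depth=1 children=[] left=['H'] right=['A', 'C', 'U'] parent=O
Step 2 (up): focus=O path=root depth=0 children=['H', 'W', 'A', 'C', 'U'] (at root)
Step 3 (down 2): focus=A path=2 depth=1 children=['X'] left=['H', 'W'] right=['C', 'U'] parent=O
Step 4 (up): focus=O path=root depth=0 children=['H', 'W', 'A', 'C', 'U'] (at root)

Answer: O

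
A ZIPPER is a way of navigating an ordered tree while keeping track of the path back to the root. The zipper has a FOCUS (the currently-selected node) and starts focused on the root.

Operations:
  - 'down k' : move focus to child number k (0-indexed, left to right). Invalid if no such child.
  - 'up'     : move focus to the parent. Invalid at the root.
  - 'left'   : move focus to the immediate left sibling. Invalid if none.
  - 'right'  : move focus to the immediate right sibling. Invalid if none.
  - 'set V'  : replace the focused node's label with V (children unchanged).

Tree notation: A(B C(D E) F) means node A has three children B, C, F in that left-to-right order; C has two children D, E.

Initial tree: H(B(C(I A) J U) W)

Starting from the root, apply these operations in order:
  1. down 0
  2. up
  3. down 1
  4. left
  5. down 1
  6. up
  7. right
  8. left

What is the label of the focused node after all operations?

Answer: B

Derivation:
Step 1 (down 0): focus=B path=0 depth=1 children=['C', 'J', 'U'] left=[] right=['W'] parent=H
Step 2 (up): focus=H path=root depth=0 children=['B', 'W'] (at root)
Step 3 (down 1): focus=W path=1 depth=1 children=[] left=['B'] right=[] parent=H
Step 4 (left): focus=B path=0 depth=1 children=['C', 'J', 'U'] left=[] right=['W'] parent=H
Step 5 (down 1): focus=J path=0/1 depth=2 children=[] left=['C'] right=['U'] parent=B
Step 6 (up): focus=B path=0 depth=1 children=['C', 'J', 'U'] left=[] right=['W'] parent=H
Step 7 (right): focus=W path=1 depth=1 children=[] left=['B'] right=[] parent=H
Step 8 (left): focus=B path=0 depth=1 children=['C', 'J', 'U'] left=[] right=['W'] parent=H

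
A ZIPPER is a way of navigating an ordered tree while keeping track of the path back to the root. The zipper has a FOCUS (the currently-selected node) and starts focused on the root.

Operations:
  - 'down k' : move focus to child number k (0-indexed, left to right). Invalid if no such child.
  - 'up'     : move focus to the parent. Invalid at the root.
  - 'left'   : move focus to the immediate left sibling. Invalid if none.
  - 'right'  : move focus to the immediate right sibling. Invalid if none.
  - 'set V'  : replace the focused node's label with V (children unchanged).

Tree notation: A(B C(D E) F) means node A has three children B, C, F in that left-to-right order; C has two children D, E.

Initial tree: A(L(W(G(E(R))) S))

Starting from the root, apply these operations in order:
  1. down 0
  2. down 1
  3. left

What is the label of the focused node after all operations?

Answer: W

Derivation:
Step 1 (down 0): focus=L path=0 depth=1 children=['W', 'S'] left=[] right=[] parent=A
Step 2 (down 1): focus=S path=0/1 depth=2 children=[] left=['W'] right=[] parent=L
Step 3 (left): focus=W path=0/0 depth=2 children=['G'] left=[] right=['S'] parent=L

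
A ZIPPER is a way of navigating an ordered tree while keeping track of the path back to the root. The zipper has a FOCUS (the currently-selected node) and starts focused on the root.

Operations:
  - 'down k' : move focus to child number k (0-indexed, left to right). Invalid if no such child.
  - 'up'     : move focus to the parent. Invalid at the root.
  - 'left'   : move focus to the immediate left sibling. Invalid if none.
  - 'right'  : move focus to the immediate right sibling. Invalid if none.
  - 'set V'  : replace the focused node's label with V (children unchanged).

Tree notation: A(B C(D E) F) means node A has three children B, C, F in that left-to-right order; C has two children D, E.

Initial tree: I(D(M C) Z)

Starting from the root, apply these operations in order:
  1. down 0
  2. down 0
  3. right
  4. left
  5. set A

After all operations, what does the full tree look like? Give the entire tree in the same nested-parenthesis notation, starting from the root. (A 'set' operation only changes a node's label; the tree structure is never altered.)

Step 1 (down 0): focus=D path=0 depth=1 children=['M', 'C'] left=[] right=['Z'] parent=I
Step 2 (down 0): focus=M path=0/0 depth=2 children=[] left=[] right=['C'] parent=D
Step 3 (right): focus=C path=0/1 depth=2 children=[] left=['M'] right=[] parent=D
Step 4 (left): focus=M path=0/0 depth=2 children=[] left=[] right=['C'] parent=D
Step 5 (set A): focus=A path=0/0 depth=2 children=[] left=[] right=['C'] parent=D

Answer: I(D(A C) Z)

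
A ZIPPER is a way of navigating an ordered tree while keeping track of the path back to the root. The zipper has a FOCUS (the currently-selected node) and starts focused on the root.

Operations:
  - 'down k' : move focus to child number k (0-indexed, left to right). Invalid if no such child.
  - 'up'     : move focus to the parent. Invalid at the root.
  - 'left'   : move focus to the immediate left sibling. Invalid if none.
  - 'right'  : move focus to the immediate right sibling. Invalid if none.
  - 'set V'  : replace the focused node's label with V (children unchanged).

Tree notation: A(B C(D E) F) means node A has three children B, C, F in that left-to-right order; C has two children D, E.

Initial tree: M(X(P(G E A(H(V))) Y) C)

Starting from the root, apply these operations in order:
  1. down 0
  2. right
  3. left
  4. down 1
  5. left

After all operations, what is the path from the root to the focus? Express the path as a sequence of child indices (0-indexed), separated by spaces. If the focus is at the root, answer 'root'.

Step 1 (down 0): focus=X path=0 depth=1 children=['P', 'Y'] left=[] right=['C'] parent=M
Step 2 (right): focus=C path=1 depth=1 children=[] left=['X'] right=[] parent=M
Step 3 (left): focus=X path=0 depth=1 children=['P', 'Y'] left=[] right=['C'] parent=M
Step 4 (down 1): focus=Y path=0/1 depth=2 children=[] left=['P'] right=[] parent=X
Step 5 (left): focus=P path=0/0 depth=2 children=['G', 'E', 'A'] left=[] right=['Y'] parent=X

Answer: 0 0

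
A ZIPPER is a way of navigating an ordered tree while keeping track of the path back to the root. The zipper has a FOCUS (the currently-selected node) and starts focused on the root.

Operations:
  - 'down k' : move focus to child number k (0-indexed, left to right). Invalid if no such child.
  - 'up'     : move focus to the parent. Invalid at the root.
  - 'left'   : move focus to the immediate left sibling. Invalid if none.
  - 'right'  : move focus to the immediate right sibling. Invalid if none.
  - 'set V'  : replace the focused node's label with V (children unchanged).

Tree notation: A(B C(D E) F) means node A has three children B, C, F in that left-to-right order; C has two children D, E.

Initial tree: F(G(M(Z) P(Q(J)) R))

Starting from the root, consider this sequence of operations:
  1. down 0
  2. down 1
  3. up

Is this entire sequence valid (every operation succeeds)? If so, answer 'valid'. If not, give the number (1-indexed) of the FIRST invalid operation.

Step 1 (down 0): focus=G path=0 depth=1 children=['M', 'P', 'R'] left=[] right=[] parent=F
Step 2 (down 1): focus=P path=0/1 depth=2 children=['Q'] left=['M'] right=['R'] parent=G
Step 3 (up): focus=G path=0 depth=1 children=['M', 'P', 'R'] left=[] right=[] parent=F

Answer: valid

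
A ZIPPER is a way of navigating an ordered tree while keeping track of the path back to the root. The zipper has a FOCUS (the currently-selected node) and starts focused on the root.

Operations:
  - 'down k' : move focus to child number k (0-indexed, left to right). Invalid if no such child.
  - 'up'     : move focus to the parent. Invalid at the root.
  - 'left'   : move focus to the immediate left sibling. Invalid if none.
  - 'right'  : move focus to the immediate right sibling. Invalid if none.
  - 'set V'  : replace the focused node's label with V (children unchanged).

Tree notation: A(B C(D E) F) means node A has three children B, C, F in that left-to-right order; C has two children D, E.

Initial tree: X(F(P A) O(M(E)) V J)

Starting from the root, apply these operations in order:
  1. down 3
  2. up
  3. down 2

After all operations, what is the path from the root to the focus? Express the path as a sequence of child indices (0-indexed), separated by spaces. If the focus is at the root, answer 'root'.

Step 1 (down 3): focus=J path=3 depth=1 children=[] left=['F', 'O', 'V'] right=[] parent=X
Step 2 (up): focus=X path=root depth=0 children=['F', 'O', 'V', 'J'] (at root)
Step 3 (down 2): focus=V path=2 depth=1 children=[] left=['F', 'O'] right=['J'] parent=X

Answer: 2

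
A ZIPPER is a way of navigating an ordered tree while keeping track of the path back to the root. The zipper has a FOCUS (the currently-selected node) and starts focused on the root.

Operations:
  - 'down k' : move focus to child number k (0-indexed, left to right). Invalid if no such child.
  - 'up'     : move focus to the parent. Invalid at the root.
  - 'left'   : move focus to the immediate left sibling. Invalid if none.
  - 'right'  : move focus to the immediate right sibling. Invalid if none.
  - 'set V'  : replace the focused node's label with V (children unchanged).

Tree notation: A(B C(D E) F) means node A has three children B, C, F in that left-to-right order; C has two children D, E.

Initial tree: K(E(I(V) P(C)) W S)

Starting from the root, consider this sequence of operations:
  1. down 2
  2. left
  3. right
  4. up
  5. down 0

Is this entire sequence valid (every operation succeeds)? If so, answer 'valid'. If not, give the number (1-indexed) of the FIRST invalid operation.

Answer: valid

Derivation:
Step 1 (down 2): focus=S path=2 depth=1 children=[] left=['E', 'W'] right=[] parent=K
Step 2 (left): focus=W path=1 depth=1 children=[] left=['E'] right=['S'] parent=K
Step 3 (right): focus=S path=2 depth=1 children=[] left=['E', 'W'] right=[] parent=K
Step 4 (up): focus=K path=root depth=0 children=['E', 'W', 'S'] (at root)
Step 5 (down 0): focus=E path=0 depth=1 children=['I', 'P'] left=[] right=['W', 'S'] parent=K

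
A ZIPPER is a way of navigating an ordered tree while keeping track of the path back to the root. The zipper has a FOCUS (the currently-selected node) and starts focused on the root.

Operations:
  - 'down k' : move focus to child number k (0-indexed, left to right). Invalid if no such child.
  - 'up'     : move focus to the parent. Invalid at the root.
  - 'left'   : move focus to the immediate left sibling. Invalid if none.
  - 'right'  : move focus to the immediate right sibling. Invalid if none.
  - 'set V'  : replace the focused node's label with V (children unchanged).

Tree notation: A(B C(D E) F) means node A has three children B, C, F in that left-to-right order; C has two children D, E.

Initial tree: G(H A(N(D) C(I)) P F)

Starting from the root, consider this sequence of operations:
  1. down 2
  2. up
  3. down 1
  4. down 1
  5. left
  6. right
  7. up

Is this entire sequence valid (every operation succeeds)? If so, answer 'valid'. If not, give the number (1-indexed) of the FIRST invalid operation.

Answer: valid

Derivation:
Step 1 (down 2): focus=P path=2 depth=1 children=[] left=['H', 'A'] right=['F'] parent=G
Step 2 (up): focus=G path=root depth=0 children=['H', 'A', 'P', 'F'] (at root)
Step 3 (down 1): focus=A path=1 depth=1 children=['N', 'C'] left=['H'] right=['P', 'F'] parent=G
Step 4 (down 1): focus=C path=1/1 depth=2 children=['I'] left=['N'] right=[] parent=A
Step 5 (left): focus=N path=1/0 depth=2 children=['D'] left=[] right=['C'] parent=A
Step 6 (right): focus=C path=1/1 depth=2 children=['I'] left=['N'] right=[] parent=A
Step 7 (up): focus=A path=1 depth=1 children=['N', 'C'] left=['H'] right=['P', 'F'] parent=G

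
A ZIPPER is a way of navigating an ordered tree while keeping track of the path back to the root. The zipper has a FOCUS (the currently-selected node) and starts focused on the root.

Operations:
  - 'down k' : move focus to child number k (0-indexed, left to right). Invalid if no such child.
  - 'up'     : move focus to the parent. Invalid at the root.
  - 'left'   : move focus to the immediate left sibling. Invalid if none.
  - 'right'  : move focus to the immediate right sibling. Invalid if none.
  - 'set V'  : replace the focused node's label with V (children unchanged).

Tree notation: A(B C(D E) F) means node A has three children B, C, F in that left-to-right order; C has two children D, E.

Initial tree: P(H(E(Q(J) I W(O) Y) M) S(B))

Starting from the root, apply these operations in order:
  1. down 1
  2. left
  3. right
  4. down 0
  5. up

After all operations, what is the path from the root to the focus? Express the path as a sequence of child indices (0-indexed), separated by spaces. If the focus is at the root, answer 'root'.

Answer: 1

Derivation:
Step 1 (down 1): focus=S path=1 depth=1 children=['B'] left=['H'] right=[] parent=P
Step 2 (left): focus=H path=0 depth=1 children=['E', 'M'] left=[] right=['S'] parent=P
Step 3 (right): focus=S path=1 depth=1 children=['B'] left=['H'] right=[] parent=P
Step 4 (down 0): focus=B path=1/0 depth=2 children=[] left=[] right=[] parent=S
Step 5 (up): focus=S path=1 depth=1 children=['B'] left=['H'] right=[] parent=P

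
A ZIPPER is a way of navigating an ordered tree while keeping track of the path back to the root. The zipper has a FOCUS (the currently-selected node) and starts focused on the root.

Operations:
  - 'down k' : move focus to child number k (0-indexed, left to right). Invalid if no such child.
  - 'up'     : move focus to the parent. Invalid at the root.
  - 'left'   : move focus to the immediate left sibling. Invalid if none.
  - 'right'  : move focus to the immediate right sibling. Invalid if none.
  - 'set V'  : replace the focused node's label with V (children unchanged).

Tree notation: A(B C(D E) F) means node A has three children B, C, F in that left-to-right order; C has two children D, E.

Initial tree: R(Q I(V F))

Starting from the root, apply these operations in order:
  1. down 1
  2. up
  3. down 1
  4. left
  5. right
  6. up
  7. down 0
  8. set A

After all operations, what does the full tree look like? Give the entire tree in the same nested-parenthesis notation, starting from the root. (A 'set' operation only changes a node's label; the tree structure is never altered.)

Answer: R(A I(V F))

Derivation:
Step 1 (down 1): focus=I path=1 depth=1 children=['V', 'F'] left=['Q'] right=[] parent=R
Step 2 (up): focus=R path=root depth=0 children=['Q', 'I'] (at root)
Step 3 (down 1): focus=I path=1 depth=1 children=['V', 'F'] left=['Q'] right=[] parent=R
Step 4 (left): focus=Q path=0 depth=1 children=[] left=[] right=['I'] parent=R
Step 5 (right): focus=I path=1 depth=1 children=['V', 'F'] left=['Q'] right=[] parent=R
Step 6 (up): focus=R path=root depth=0 children=['Q', 'I'] (at root)
Step 7 (down 0): focus=Q path=0 depth=1 children=[] left=[] right=['I'] parent=R
Step 8 (set A): focus=A path=0 depth=1 children=[] left=[] right=['I'] parent=R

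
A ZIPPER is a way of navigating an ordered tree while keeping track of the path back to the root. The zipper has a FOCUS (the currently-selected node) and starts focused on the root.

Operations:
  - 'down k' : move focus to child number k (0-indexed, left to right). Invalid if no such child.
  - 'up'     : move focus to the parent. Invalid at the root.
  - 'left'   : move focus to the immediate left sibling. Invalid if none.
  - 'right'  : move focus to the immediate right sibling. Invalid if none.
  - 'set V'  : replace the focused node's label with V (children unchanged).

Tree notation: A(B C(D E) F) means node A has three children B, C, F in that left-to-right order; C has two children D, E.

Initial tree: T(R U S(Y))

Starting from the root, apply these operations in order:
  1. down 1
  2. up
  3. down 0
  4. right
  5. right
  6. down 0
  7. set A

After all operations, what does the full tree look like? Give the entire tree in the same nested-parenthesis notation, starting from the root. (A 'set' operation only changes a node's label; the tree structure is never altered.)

Answer: T(R U S(A))

Derivation:
Step 1 (down 1): focus=U path=1 depth=1 children=[] left=['R'] right=['S'] parent=T
Step 2 (up): focus=T path=root depth=0 children=['R', 'U', 'S'] (at root)
Step 3 (down 0): focus=R path=0 depth=1 children=[] left=[] right=['U', 'S'] parent=T
Step 4 (right): focus=U path=1 depth=1 children=[] left=['R'] right=['S'] parent=T
Step 5 (right): focus=S path=2 depth=1 children=['Y'] left=['R', 'U'] right=[] parent=T
Step 6 (down 0): focus=Y path=2/0 depth=2 children=[] left=[] right=[] parent=S
Step 7 (set A): focus=A path=2/0 depth=2 children=[] left=[] right=[] parent=S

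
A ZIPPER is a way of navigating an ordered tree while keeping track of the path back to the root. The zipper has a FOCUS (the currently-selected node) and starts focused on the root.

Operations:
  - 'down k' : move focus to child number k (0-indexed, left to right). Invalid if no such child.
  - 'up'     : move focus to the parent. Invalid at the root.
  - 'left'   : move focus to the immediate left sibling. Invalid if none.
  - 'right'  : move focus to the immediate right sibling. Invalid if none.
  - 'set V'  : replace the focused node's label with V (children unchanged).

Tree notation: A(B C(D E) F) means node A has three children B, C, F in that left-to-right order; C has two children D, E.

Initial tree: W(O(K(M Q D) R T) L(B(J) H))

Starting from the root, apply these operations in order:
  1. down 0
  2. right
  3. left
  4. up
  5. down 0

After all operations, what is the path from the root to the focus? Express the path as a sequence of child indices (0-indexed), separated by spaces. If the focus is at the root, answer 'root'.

Answer: 0

Derivation:
Step 1 (down 0): focus=O path=0 depth=1 children=['K', 'R', 'T'] left=[] right=['L'] parent=W
Step 2 (right): focus=L path=1 depth=1 children=['B', 'H'] left=['O'] right=[] parent=W
Step 3 (left): focus=O path=0 depth=1 children=['K', 'R', 'T'] left=[] right=['L'] parent=W
Step 4 (up): focus=W path=root depth=0 children=['O', 'L'] (at root)
Step 5 (down 0): focus=O path=0 depth=1 children=['K', 'R', 'T'] left=[] right=['L'] parent=W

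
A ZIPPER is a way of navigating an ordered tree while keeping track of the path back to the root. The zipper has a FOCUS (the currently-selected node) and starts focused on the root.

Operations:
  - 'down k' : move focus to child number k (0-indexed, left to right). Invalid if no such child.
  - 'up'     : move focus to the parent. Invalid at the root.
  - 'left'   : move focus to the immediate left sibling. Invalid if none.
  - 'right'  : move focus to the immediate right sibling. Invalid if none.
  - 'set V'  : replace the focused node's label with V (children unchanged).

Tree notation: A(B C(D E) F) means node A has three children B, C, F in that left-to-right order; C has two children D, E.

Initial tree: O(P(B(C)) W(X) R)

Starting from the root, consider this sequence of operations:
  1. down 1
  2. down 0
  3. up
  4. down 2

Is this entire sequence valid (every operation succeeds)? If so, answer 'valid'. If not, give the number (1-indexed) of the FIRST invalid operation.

Step 1 (down 1): focus=W path=1 depth=1 children=['X'] left=['P'] right=['R'] parent=O
Step 2 (down 0): focus=X path=1/0 depth=2 children=[] left=[] right=[] parent=W
Step 3 (up): focus=W path=1 depth=1 children=['X'] left=['P'] right=['R'] parent=O
Step 4 (down 2): INVALID

Answer: 4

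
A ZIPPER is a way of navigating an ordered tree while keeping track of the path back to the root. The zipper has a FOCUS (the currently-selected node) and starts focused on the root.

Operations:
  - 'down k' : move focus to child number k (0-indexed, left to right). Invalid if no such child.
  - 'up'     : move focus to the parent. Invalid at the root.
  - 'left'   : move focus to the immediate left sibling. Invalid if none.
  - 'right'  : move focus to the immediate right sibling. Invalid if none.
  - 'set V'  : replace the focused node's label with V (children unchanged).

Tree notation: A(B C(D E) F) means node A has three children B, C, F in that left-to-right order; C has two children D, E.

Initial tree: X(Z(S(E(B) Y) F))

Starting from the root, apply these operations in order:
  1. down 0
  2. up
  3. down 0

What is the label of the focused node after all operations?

Step 1 (down 0): focus=Z path=0 depth=1 children=['S', 'F'] left=[] right=[] parent=X
Step 2 (up): focus=X path=root depth=0 children=['Z'] (at root)
Step 3 (down 0): focus=Z path=0 depth=1 children=['S', 'F'] left=[] right=[] parent=X

Answer: Z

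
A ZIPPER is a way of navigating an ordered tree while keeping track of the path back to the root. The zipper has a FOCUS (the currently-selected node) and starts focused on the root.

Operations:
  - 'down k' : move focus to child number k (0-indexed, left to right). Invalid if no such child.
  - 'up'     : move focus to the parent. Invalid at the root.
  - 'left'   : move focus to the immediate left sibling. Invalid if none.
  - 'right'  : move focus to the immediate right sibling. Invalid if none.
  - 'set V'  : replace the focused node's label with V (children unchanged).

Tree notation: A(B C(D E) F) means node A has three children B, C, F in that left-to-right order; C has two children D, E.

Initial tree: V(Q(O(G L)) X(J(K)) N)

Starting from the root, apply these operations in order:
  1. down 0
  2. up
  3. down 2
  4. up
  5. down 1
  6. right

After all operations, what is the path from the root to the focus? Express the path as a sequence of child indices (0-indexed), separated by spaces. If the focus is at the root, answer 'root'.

Step 1 (down 0): focus=Q path=0 depth=1 children=['O'] left=[] right=['X', 'N'] parent=V
Step 2 (up): focus=V path=root depth=0 children=['Q', 'X', 'N'] (at root)
Step 3 (down 2): focus=N path=2 depth=1 children=[] left=['Q', 'X'] right=[] parent=V
Step 4 (up): focus=V path=root depth=0 children=['Q', 'X', 'N'] (at root)
Step 5 (down 1): focus=X path=1 depth=1 children=['J'] left=['Q'] right=['N'] parent=V
Step 6 (right): focus=N path=2 depth=1 children=[] left=['Q', 'X'] right=[] parent=V

Answer: 2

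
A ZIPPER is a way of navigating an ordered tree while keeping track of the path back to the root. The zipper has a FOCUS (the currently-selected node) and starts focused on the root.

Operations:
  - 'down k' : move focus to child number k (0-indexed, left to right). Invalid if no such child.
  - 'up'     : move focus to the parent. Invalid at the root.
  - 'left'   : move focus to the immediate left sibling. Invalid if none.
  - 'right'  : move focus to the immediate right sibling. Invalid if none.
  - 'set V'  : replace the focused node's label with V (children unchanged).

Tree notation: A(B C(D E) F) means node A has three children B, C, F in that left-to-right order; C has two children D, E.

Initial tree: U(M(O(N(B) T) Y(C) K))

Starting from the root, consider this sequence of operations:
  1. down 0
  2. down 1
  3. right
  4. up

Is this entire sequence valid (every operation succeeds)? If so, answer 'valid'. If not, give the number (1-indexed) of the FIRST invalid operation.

Answer: valid

Derivation:
Step 1 (down 0): focus=M path=0 depth=1 children=['O', 'Y', 'K'] left=[] right=[] parent=U
Step 2 (down 1): focus=Y path=0/1 depth=2 children=['C'] left=['O'] right=['K'] parent=M
Step 3 (right): focus=K path=0/2 depth=2 children=[] left=['O', 'Y'] right=[] parent=M
Step 4 (up): focus=M path=0 depth=1 children=['O', 'Y', 'K'] left=[] right=[] parent=U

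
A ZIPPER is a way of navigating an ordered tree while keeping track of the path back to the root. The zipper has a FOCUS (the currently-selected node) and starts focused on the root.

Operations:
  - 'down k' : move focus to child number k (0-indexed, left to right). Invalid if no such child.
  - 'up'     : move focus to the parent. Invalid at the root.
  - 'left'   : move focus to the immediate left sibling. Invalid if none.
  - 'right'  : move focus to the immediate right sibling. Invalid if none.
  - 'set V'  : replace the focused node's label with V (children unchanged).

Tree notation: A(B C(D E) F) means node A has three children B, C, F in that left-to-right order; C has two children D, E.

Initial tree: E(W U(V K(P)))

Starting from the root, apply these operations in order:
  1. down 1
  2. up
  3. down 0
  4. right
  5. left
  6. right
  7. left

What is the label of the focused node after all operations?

Answer: W

Derivation:
Step 1 (down 1): focus=U path=1 depth=1 children=['V', 'K'] left=['W'] right=[] parent=E
Step 2 (up): focus=E path=root depth=0 children=['W', 'U'] (at root)
Step 3 (down 0): focus=W path=0 depth=1 children=[] left=[] right=['U'] parent=E
Step 4 (right): focus=U path=1 depth=1 children=['V', 'K'] left=['W'] right=[] parent=E
Step 5 (left): focus=W path=0 depth=1 children=[] left=[] right=['U'] parent=E
Step 6 (right): focus=U path=1 depth=1 children=['V', 'K'] left=['W'] right=[] parent=E
Step 7 (left): focus=W path=0 depth=1 children=[] left=[] right=['U'] parent=E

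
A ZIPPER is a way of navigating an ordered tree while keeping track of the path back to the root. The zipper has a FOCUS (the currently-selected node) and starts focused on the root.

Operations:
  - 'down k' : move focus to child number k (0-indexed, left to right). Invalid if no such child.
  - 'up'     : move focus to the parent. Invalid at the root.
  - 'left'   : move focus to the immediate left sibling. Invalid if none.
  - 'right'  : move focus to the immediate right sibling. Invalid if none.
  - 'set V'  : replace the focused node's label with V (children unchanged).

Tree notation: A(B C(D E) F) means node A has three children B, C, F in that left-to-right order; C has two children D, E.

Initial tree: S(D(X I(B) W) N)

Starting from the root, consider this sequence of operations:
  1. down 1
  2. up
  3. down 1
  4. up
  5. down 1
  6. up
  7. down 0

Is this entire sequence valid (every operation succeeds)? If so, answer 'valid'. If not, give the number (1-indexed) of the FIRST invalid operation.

Answer: valid

Derivation:
Step 1 (down 1): focus=N path=1 depth=1 children=[] left=['D'] right=[] parent=S
Step 2 (up): focus=S path=root depth=0 children=['D', 'N'] (at root)
Step 3 (down 1): focus=N path=1 depth=1 children=[] left=['D'] right=[] parent=S
Step 4 (up): focus=S path=root depth=0 children=['D', 'N'] (at root)
Step 5 (down 1): focus=N path=1 depth=1 children=[] left=['D'] right=[] parent=S
Step 6 (up): focus=S path=root depth=0 children=['D', 'N'] (at root)
Step 7 (down 0): focus=D path=0 depth=1 children=['X', 'I', 'W'] left=[] right=['N'] parent=S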